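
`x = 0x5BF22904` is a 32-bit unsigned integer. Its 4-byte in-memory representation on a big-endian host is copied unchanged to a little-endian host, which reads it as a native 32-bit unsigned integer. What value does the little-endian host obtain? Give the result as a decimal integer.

Stored big-endian, the bytes at ascending addresses are 5B F2 29 04.
Read back as little-endian, the first byte is least significant, giving 0x0429F25B.
0x0429F25B = 69857883.

69857883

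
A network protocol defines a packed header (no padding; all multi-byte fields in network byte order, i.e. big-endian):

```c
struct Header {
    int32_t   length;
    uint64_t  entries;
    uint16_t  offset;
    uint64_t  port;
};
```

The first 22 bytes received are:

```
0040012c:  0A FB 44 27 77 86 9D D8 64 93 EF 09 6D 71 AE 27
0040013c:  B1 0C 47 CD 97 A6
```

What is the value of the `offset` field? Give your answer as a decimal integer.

28017

`offset` follows `length` (4 B), `entries` (8 B), so it starts at offset 4 + 8 = 12 and occupies 2 bytes.
Bytes at offsets 12..13: 6D 71.
In big-endian order the high byte comes first in memory.
The bytes are already most-significant first: 0x6D71.
0x6D71 = 28017.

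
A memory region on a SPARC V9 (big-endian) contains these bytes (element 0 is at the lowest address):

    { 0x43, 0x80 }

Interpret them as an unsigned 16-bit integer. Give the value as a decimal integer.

17280

In big-endian order the high byte comes first in memory.
The bytes are already most-significant first: 0x4380.
0x4380 = 17280.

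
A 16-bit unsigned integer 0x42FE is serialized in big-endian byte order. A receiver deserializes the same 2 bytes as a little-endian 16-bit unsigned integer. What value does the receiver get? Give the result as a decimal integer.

65090

Stored big-endian, the bytes at ascending addresses are 42 FE.
Read back as little-endian, the first byte is least significant, giving 0xFE42.
0xFE42 = 65090.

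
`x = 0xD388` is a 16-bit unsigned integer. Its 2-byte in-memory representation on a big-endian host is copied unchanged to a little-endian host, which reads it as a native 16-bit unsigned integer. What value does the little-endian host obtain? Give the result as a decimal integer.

35027

Stored big-endian, the bytes at ascending addresses are D3 88.
Read back as little-endian, the first byte is least significant, giving 0x88D3.
0x88D3 = 35027.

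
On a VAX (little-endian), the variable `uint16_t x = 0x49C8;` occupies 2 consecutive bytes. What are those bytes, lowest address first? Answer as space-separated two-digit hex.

Split into bytes (most-significant first): 49 C8.
Little-endian: lowest address holds the least-significant byte.
So at ascending addresses the bytes are C8 49.

C8 49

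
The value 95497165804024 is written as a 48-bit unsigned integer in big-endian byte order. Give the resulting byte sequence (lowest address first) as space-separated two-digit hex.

56 DA AA A5 11 F8

95497165804024 in hexadecimal, padded to 48 bits, is 0x56DAAAA511F8.
Split into bytes (most-significant first): 56 DA AA A5 11 F8.
In big-endian order the high byte comes first in memory.
So the memory order matches the most-significant-first order: 56 DA AA A5 11 F8.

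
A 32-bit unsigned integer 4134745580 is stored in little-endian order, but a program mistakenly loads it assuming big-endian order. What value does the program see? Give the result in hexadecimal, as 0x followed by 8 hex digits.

4134745580 in 32-bit hexadecimal is 0xF67335EC.
Stored little-endian, the bytes at ascending addresses are EC 35 73 F6.
Read back as big-endian, the last byte is least significant, giving 0xEC3573F6.

0xEC3573F6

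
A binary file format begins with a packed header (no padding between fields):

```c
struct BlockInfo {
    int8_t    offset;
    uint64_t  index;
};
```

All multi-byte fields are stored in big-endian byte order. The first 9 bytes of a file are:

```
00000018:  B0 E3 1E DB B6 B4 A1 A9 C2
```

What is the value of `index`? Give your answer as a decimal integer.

`index` follows `offset` (1 byte), so it starts at byte offset 1 and occupies 8 bytes.
Bytes at offsets 1..8: E3 1E DB B6 B4 A1 A9 C2.
In big-endian order the high byte comes first in memory.
The bytes are already most-significant first: 0xE31EDBB6B4A1A9C2.
0xE31EDBB6B4A1A9C2 = 16365759673671985602.

16365759673671985602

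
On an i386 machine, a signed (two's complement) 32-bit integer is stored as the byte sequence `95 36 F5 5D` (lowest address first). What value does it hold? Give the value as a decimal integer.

1576351381

Little-endian: lowest address holds the least-significant byte.
Reassemble most-significant byte first: 5D F5 36 95 → 0x5DF53695.
0x5DF53695 = 1576351381.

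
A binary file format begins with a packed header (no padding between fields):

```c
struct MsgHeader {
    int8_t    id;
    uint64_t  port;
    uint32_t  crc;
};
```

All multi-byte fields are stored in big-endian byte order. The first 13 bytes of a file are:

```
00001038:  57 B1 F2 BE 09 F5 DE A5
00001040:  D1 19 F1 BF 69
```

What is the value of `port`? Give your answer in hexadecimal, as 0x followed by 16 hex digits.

`port` follows `id` (1 byte), so it starts at byte offset 1 and occupies 8 bytes.
Bytes at offsets 1..8: B1 F2 BE 09 F5 DE A5 D1.
Big-endian stores the most-significant byte at the lowest address.
The bytes are already most-significant first: 0xB1F2BE09F5DEA5D1.

0xB1F2BE09F5DEA5D1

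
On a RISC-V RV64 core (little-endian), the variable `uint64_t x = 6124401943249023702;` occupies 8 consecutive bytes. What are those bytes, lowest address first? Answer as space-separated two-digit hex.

D6 F2 11 71 1E 3F FE 54

6124401943249023702 in hexadecimal, padded to 64 bits, is 0x54FE3F1E7111F2D6.
Split into bytes (most-significant first): 54 FE 3F 1E 71 11 F2 D6.
Little-endian: lowest address holds the least-significant byte.
So at ascending addresses the bytes are D6 F2 11 71 1E 3F FE 54.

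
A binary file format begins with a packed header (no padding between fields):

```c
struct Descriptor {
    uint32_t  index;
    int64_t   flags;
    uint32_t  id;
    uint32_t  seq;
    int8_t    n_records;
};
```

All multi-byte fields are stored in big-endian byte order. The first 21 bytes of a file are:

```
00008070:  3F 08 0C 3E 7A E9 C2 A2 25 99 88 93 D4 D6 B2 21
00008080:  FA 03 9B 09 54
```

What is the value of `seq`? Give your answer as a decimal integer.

4194540297

`seq` follows `index` (4 B), `flags` (8 B), `id` (4 B), so it starts at offset 4 + 8 + 4 = 16 and occupies 4 bytes.
Bytes at offsets 16..19: FA 03 9B 09.
Big-endian: lowest address holds the most-significant byte.
The bytes are already most-significant first: 0xFA039B09.
0xFA039B09 = 4194540297.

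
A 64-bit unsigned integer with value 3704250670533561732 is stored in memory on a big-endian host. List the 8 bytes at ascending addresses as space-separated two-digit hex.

3704250670533561732 in hexadecimal, padded to 64 bits, is 0x3368245BE027CD84.
Split into bytes (most-significant first): 33 68 24 5B E0 27 CD 84.
In big-endian order the high byte comes first in memory.
So the memory order matches the most-significant-first order: 33 68 24 5B E0 27 CD 84.

33 68 24 5B E0 27 CD 84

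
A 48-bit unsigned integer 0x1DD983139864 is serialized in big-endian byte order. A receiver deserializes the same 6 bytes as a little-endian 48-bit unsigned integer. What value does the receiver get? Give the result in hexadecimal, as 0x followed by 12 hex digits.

0x64981383D91D

Stored big-endian, the bytes at ascending addresses are 1D D9 83 13 98 64.
Read back as little-endian, the first byte is least significant, giving 0x64981383D91D.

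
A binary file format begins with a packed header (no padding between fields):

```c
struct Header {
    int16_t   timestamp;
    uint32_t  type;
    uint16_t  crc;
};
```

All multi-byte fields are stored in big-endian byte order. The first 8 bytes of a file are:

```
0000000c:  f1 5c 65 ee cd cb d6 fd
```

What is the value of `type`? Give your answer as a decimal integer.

`type` follows `timestamp` (2 bytes), so it starts at byte offset 2 and occupies 4 bytes.
Bytes at offsets 2..5: 65 EE CD CB.
Big-endian stores the most-significant byte at the lowest address.
The bytes are already most-significant first: 0x65EECDCB.
0x65EECDCB = 1710149067.

1710149067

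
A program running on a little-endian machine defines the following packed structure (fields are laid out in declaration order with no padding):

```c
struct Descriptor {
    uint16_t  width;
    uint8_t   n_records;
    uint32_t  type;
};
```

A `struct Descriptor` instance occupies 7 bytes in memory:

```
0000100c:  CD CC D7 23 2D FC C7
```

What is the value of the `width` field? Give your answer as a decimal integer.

52429

`width` is the first field, at byte offset 0, occupying 2 bytes.
Bytes at offsets 0..1: CD CC.
Little-endian stores the least-significant byte at the lowest address.
Reassemble most-significant byte first: CC CD → 0xCCCD.
0xCCCD = 52429.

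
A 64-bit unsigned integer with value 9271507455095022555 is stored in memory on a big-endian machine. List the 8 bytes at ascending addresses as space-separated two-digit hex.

9271507455095022555 in hexadecimal, padded to 64 bits, is 0x80AB02E8695323DB.
Split into bytes (most-significant first): 80 AB 02 E8 69 53 23 DB.
Big-endian: lowest address holds the most-significant byte.
So the memory order matches the most-significant-first order: 80 AB 02 E8 69 53 23 DB.

80 AB 02 E8 69 53 23 DB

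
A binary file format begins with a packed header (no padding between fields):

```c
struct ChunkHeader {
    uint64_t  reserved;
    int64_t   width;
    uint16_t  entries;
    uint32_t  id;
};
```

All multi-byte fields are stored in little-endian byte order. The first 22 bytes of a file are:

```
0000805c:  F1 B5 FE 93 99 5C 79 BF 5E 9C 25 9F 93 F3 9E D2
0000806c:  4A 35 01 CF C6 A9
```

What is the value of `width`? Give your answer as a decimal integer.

-3269908464068617122

`width` follows `reserved` (8 bytes), so it starts at byte offset 8 and occupies 8 bytes.
Bytes at offsets 8..15: 5E 9C 25 9F 93 F3 9E D2.
Little-endian stores the least-significant byte at the lowest address.
Reassemble most-significant byte first: D2 9E F3 93 9F 25 9C 5E → 0xD29EF3939F259C5E.
Top bit is set, so as a signed 64-bit value this is 0xD29EF3939F259C5E − 2^64 = -3269908464068617122.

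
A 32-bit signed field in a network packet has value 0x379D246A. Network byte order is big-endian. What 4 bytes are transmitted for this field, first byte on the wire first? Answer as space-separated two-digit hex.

Split into bytes (most-significant first): 37 9D 24 6A.
Big-endian: lowest address holds the most-significant byte.
So the memory order matches the most-significant-first order: 37 9D 24 6A.

37 9D 24 6A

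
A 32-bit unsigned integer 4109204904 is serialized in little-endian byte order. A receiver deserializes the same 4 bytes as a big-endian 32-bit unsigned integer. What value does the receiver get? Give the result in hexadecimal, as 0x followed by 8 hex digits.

0xA87DEDF4

4109204904 in 32-bit hexadecimal is 0xF4ED7DA8.
Stored little-endian, the bytes at ascending addresses are A8 7D ED F4.
Read back as big-endian, the last byte is least significant, giving 0xA87DEDF4.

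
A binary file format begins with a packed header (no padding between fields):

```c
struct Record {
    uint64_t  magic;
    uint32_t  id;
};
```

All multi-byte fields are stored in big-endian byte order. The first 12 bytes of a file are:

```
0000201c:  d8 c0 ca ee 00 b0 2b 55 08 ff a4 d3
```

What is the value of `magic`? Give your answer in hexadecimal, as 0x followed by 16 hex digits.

`magic` is the first field, at byte offset 0, occupying 8 bytes.
Bytes at offsets 0..7: D8 C0 CA EE 00 B0 2B 55.
Big-endian stores the most-significant byte at the lowest address.
The bytes are already most-significant first: 0xD8C0CAEE00B02B55.

0xD8C0CAEE00B02B55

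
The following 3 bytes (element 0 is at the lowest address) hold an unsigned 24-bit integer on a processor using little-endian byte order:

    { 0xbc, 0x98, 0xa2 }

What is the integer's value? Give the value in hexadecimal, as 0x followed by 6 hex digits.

Little-endian stores the least-significant byte at the lowest address.
Reassemble most-significant byte first: A2 98 BC → 0xA298BC.

0xA298BC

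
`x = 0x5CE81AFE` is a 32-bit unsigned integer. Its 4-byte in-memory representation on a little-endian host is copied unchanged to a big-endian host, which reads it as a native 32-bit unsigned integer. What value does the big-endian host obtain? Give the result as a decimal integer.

Stored little-endian, the bytes at ascending addresses are FE 1A E8 5C.
Read back as big-endian, the last byte is least significant, giving 0xFE1AE85C.
0xFE1AE85C = 4263176284.

4263176284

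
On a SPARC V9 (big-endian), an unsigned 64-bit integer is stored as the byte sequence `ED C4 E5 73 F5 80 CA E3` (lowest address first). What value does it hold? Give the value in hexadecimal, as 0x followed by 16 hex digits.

0xEDC4E573F580CAE3

In big-endian order the high byte comes first in memory.
The bytes are already most-significant first: 0xEDC4E573F580CAE3.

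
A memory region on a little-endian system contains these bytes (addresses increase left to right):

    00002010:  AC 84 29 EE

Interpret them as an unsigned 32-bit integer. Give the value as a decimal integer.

3995698348

Little-endian stores the least-significant byte at the lowest address.
Reassemble most-significant byte first: EE 29 84 AC → 0xEE2984AC.
0xEE2984AC = 3995698348.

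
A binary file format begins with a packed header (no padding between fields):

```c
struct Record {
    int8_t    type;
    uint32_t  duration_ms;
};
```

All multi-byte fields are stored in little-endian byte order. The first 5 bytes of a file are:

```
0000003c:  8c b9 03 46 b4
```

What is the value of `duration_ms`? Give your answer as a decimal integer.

3024487353

`duration_ms` follows `type` (1 byte), so it starts at byte offset 1 and occupies 4 bytes.
Bytes at offsets 1..4: B9 03 46 B4.
In little-endian order the low byte comes first in memory.
Reassemble most-significant byte first: B4 46 03 B9 → 0xB44603B9.
0xB44603B9 = 3024487353.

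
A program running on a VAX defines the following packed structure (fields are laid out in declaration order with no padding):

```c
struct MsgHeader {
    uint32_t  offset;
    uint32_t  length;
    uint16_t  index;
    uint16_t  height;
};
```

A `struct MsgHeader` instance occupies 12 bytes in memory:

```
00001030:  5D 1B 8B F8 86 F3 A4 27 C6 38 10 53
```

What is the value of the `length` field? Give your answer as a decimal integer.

`length` follows `offset` (4 bytes), so it starts at byte offset 4 and occupies 4 bytes.
Bytes at offsets 4..7: 86 F3 A4 27.
In little-endian order the low byte comes first in memory.
Reassemble most-significant byte first: 27 A4 F3 86 → 0x27A4F386.
0x27A4F386 = 665121670.

665121670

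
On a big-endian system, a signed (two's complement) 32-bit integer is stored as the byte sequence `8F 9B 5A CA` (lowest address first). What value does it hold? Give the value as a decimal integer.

Big-endian: lowest address holds the most-significant byte.
The bytes are already most-significant first: 0x8F9B5ACA.
Top bit is set, so as a signed 32-bit value this is 0x8F9B5ACA − 2^32 = -1885644086.

-1885644086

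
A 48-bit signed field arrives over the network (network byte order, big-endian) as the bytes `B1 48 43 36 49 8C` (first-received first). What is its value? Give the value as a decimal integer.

-86551053317748

In big-endian order the high byte comes first in memory.
The bytes are already most-significant first: 0xB1484336498C.
Top bit is set, so as a signed 48-bit value this is 0xB1484336498C − 2^48 = -86551053317748.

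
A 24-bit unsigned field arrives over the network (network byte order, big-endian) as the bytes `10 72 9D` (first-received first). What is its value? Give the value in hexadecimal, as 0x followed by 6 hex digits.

Big-endian stores the most-significant byte at the lowest address.
The bytes are already most-significant first: 0x10729D.

0x10729D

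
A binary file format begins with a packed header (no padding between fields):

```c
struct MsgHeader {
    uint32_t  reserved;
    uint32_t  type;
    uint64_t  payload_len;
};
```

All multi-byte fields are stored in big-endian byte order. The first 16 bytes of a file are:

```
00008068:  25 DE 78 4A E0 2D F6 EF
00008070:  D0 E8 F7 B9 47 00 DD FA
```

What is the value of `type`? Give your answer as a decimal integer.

`type` follows `reserved` (4 bytes), so it starts at byte offset 4 and occupies 4 bytes.
Bytes at offsets 4..7: E0 2D F6 EF.
In big-endian order the high byte comes first in memory.
The bytes are already most-significant first: 0xE02DF6EF.
0xE02DF6EF = 3761108719.

3761108719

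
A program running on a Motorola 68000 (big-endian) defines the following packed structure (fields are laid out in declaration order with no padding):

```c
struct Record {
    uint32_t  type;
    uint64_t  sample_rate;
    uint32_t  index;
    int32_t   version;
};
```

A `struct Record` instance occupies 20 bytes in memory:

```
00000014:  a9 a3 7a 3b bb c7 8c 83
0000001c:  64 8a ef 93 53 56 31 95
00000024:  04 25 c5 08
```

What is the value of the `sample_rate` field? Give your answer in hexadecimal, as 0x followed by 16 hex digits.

`sample_rate` follows `type` (4 bytes), so it starts at byte offset 4 and occupies 8 bytes.
Bytes at offsets 4..11: BB C7 8C 83 64 8A EF 93.
Big-endian stores the most-significant byte at the lowest address.
The bytes are already most-significant first: 0xBBC78C83648AEF93.

0xBBC78C83648AEF93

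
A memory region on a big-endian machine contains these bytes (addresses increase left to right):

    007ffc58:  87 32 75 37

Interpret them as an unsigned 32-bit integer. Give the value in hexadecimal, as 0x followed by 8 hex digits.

0x87327537

Big-endian stores the most-significant byte at the lowest address.
The bytes are already most-significant first: 0x87327537.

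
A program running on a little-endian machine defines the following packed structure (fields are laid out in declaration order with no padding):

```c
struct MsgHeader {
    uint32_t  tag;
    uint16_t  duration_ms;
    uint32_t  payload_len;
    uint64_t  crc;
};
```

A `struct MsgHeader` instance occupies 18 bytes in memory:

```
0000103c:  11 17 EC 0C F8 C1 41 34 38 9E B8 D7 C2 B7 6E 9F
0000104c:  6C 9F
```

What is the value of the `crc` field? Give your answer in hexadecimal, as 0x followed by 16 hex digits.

`crc` follows `tag` (4 B), `duration_ms` (2 B), `payload_len` (4 B), so it starts at offset 4 + 2 + 4 = 10 and occupies 8 bytes.
Bytes at offsets 10..17: B8 D7 C2 B7 6E 9F 6C 9F.
Little-endian: lowest address holds the least-significant byte.
Reassemble most-significant byte first: 9F 6C 9F 6E B7 C2 D7 B8 → 0x9F6C9F6EB7C2D7B8.

0x9F6C9F6EB7C2D7B8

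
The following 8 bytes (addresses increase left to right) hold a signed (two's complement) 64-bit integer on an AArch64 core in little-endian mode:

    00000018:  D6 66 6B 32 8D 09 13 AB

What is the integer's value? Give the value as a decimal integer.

-6119536966625433898

Little-endian: lowest address holds the least-significant byte.
Reassemble most-significant byte first: AB 13 09 8D 32 6B 66 D6 → 0xAB13098D326B66D6.
Top bit is set, so as a signed 64-bit value this is 0xAB13098D326B66D6 − 2^64 = -6119536966625433898.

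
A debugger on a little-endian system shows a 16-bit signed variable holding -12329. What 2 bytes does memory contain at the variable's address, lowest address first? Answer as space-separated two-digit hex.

Two's complement of -12329 in 16 bits: 12329 = 0x3029; invert → 0xCFD6; add 1 → 0xCFD7.
Split into bytes (most-significant first): CF D7.
Little-endian stores the least-significant byte at the lowest address.
So at ascending addresses the bytes are D7 CF.

D7 CF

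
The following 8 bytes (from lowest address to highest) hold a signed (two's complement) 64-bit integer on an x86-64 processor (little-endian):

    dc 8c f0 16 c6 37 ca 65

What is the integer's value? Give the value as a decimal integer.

Little-endian: lowest address holds the least-significant byte.
Reassemble most-significant byte first: 65 CA 37 C6 16 F0 8C DC → 0x65CA37C616F08CDC.
0x65CA37C616F08CDC = 7334736267054189788.

7334736267054189788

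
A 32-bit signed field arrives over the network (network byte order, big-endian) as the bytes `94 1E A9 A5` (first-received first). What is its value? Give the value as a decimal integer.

Big-endian: lowest address holds the most-significant byte.
The bytes are already most-significant first: 0x941EA9A5.
Top bit is set, so as a signed 32-bit value this is 0x941EA9A5 − 2^32 = -1809929819.

-1809929819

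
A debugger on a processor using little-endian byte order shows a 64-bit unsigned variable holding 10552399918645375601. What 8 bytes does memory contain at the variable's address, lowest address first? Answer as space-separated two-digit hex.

10552399918645375601 in hexadecimal, padded to 64 bits, is 0x9271A7D126B7F271.
Split into bytes (most-significant first): 92 71 A7 D1 26 B7 F2 71.
In little-endian order the low byte comes first in memory.
So at ascending addresses the bytes are 71 F2 B7 26 D1 A7 71 92.

71 F2 B7 26 D1 A7 71 92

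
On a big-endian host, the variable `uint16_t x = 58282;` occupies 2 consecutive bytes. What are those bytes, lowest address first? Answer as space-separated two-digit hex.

58282 in hexadecimal, padded to 16 bits, is 0xE3AA.
Split into bytes (most-significant first): E3 AA.
In big-endian order the high byte comes first in memory.
So the memory order matches the most-significant-first order: E3 AA.

E3 AA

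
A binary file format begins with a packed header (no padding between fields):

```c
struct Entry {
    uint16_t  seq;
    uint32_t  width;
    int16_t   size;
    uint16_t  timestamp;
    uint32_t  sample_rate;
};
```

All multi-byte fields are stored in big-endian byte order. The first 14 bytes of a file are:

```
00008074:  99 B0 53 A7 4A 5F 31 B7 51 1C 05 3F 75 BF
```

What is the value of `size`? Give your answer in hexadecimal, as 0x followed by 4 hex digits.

0x31B7

`size` follows `seq` (2 B), `width` (4 B), so it starts at offset 2 + 4 = 6 and occupies 2 bytes.
Bytes at offsets 6..7: 31 B7.
In big-endian order the high byte comes first in memory.
The bytes are already most-significant first: 0x31B7.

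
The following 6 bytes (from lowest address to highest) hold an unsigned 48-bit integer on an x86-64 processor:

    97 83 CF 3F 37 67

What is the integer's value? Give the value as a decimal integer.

In little-endian order the low byte comes first in memory.
Reassemble most-significant byte first: 67 37 3F CF 83 97 → 0x67373FCF8397.
0x67373FCF8397 = 113486991426455.

113486991426455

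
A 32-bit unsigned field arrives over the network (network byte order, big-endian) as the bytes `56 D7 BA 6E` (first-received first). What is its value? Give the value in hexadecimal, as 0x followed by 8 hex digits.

In big-endian order the high byte comes first in memory.
The bytes are already most-significant first: 0x56D7BA6E.

0x56D7BA6E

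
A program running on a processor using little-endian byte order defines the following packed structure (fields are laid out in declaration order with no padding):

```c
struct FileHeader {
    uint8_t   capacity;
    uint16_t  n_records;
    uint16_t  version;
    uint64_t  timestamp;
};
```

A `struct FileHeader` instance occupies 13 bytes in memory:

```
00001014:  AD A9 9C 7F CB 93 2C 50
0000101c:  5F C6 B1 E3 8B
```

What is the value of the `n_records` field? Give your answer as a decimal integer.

40105

`n_records` follows `capacity` (1 byte), so it starts at byte offset 1 and occupies 2 bytes.
Bytes at offsets 1..2: A9 9C.
In little-endian order the low byte comes first in memory.
Reassemble most-significant byte first: 9C A9 → 0x9CA9.
0x9CA9 = 40105.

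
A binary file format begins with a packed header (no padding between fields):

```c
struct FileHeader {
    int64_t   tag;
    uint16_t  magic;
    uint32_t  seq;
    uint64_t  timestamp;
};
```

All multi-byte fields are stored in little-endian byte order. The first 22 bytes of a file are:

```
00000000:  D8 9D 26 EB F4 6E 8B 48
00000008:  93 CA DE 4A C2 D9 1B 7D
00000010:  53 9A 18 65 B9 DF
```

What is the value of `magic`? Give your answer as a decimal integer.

51859

`magic` follows `tag` (8 bytes), so it starts at byte offset 8 and occupies 2 bytes.
Bytes at offsets 8..9: 93 CA.
In little-endian order the low byte comes first in memory.
Reassemble most-significant byte first: CA 93 → 0xCA93.
0xCA93 = 51859.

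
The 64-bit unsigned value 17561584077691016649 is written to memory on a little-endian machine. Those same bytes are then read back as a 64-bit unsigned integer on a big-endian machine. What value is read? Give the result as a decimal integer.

14543791584010811379

17561584077691016649 in 64-bit hexadecimal is 0xF3B747AC63EDD5C9.
Stored little-endian, the bytes at ascending addresses are C9 D5 ED 63 AC 47 B7 F3.
Read back as big-endian, the last byte is least significant, giving 0xC9D5ED63AC47B7F3.
0xC9D5ED63AC47B7F3 = 14543791584010811379.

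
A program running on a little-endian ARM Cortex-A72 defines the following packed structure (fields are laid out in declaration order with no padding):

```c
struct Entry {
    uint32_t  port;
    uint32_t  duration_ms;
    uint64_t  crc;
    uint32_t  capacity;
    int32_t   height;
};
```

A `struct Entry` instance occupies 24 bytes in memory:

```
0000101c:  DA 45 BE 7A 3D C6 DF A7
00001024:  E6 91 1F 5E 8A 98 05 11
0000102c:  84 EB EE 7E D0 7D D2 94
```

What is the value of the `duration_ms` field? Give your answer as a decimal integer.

2816460349

`duration_ms` follows `port` (4 bytes), so it starts at byte offset 4 and occupies 4 bytes.
Bytes at offsets 4..7: 3D C6 DF A7.
Little-endian: lowest address holds the least-significant byte.
Reassemble most-significant byte first: A7 DF C6 3D → 0xA7DFC63D.
0xA7DFC63D = 2816460349.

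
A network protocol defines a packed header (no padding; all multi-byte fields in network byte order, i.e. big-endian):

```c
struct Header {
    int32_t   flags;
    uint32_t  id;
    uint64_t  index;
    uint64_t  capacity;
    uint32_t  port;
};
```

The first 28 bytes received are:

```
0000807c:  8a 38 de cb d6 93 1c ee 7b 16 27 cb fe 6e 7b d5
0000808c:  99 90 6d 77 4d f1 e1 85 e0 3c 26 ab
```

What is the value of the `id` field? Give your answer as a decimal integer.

`id` follows `flags` (4 bytes), so it starts at byte offset 4 and occupies 4 bytes.
Bytes at offsets 4..7: D6 93 1C EE.
Big-endian: lowest address holds the most-significant byte.
The bytes are already most-significant first: 0xD6931CEE.
0xD6931CEE = 3599965422.

3599965422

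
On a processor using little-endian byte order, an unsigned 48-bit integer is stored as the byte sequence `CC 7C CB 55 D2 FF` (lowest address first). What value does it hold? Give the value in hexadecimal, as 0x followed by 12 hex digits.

0xFFD255CB7CCC

Little-endian stores the least-significant byte at the lowest address.
Reassemble most-significant byte first: FF D2 55 CB 7C CC → 0xFFD255CB7CCC.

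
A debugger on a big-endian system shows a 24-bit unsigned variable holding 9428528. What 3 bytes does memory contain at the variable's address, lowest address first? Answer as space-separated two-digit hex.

8F DE 30

9428528 in hexadecimal, padded to 24 bits, is 0x8FDE30.
Split into bytes (most-significant first): 8F DE 30.
In big-endian order the high byte comes first in memory.
So the memory order matches the most-significant-first order: 8F DE 30.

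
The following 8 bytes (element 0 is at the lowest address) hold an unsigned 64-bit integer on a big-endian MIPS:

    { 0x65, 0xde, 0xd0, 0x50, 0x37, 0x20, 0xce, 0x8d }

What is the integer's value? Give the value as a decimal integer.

Big-endian stores the most-significant byte at the lowest address.
The bytes are already most-significant first: 0x65DED0503720CE8D.
0x65DED0503720CE8D = 7340533485601345165.

7340533485601345165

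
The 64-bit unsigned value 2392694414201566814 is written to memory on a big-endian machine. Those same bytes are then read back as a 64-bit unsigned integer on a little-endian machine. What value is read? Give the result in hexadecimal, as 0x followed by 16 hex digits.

0x5EB68B86E48E3421

2392694414201566814 in 64-bit hexadecimal is 0x21348EE4868BB65E.
Stored big-endian, the bytes at ascending addresses are 21 34 8E E4 86 8B B6 5E.
Read back as little-endian, the first byte is least significant, giving 0x5EB68B86E48E3421.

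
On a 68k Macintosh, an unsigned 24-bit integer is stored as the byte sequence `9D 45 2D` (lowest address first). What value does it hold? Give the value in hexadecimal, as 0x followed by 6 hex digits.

0x9D452D

In big-endian order the high byte comes first in memory.
The bytes are already most-significant first: 0x9D452D.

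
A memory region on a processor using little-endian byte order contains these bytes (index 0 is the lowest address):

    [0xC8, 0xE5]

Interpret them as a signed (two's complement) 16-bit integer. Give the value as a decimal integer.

-6712

In little-endian order the low byte comes first in memory.
Reassemble most-significant byte first: E5 C8 → 0xE5C8.
Top bit is set, so as a signed 16-bit value this is 0xE5C8 − 2^16 = -6712.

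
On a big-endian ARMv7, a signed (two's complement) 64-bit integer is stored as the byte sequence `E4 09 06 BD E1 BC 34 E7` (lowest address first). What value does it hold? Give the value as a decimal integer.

In big-endian order the high byte comes first in memory.
The bytes are already most-significant first: 0xE40906BDE1BC34E7.
Top bit is set, so as a signed 64-bit value this is 0xE40906BDE1BC34E7 − 2^64 = -2015071945665792793.

-2015071945665792793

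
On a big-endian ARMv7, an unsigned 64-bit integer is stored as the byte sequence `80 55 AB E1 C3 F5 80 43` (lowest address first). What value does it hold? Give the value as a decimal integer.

In big-endian order the high byte comes first in memory.
The bytes are already most-significant first: 0x8055ABE1C3F58043.
0x8055ABE1C3F58043 = 9247486396018819139.

9247486396018819139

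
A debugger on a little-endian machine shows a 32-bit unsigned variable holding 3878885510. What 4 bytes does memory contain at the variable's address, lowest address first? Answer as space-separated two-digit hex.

86 18 33 E7

3878885510 in hexadecimal, padded to 32 bits, is 0xE7331886.
Split into bytes (most-significant first): E7 33 18 86.
In little-endian order the low byte comes first in memory.
So at ascending addresses the bytes are 86 18 33 E7.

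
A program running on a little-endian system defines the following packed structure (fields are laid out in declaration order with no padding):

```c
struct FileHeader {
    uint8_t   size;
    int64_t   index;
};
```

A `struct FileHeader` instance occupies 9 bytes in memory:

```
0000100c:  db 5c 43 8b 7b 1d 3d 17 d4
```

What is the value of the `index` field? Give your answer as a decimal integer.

`index` follows `size` (1 byte), so it starts at byte offset 1 and occupies 8 bytes.
Bytes at offsets 1..8: 5C 43 8B 7B 1D 3D 17 D4.
Little-endian: lowest address holds the least-significant byte.
Reassemble most-significant byte first: D4 17 3D 1D 7B 8B 43 5C → 0xD4173D1D7B8B435C.
Top bit is set, so as a signed 64-bit value this is 0xD4173D1D7B8B435C − 2^64 = -3163993016368413860.

-3163993016368413860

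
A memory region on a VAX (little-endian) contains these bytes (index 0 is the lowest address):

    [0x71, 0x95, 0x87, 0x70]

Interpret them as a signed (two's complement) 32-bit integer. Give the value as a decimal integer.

1887933809

Little-endian stores the least-significant byte at the lowest address.
Reassemble most-significant byte first: 70 87 95 71 → 0x70879571.
0x70879571 = 1887933809.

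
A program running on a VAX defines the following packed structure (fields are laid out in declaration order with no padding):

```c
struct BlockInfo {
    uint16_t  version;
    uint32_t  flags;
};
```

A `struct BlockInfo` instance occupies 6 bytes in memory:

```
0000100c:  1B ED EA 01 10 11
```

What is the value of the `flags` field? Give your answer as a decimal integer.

`flags` follows `version` (2 bytes), so it starts at byte offset 2 and occupies 4 bytes.
Bytes at offsets 2..5: EA 01 10 11.
Little-endian stores the least-significant byte at the lowest address.
Reassemble most-significant byte first: 11 10 01 EA → 0x111001EA.
0x111001EA = 286261738.

286261738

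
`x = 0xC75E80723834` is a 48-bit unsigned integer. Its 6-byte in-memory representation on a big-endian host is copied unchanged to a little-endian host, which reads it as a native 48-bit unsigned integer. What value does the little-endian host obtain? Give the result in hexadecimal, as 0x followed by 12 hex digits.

Stored big-endian, the bytes at ascending addresses are C7 5E 80 72 38 34.
Read back as little-endian, the first byte is least significant, giving 0x343872805EC7.

0x343872805EC7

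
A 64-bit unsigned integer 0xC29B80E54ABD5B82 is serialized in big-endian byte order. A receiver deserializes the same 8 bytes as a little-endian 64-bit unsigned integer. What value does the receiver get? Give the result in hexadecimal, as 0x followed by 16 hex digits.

Stored big-endian, the bytes at ascending addresses are C2 9B 80 E5 4A BD 5B 82.
Read back as little-endian, the first byte is least significant, giving 0x825BBD4AE5809BC2.

0x825BBD4AE5809BC2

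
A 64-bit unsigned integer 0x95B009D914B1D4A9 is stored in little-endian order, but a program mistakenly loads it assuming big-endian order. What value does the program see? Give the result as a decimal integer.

Stored little-endian, the bytes at ascending addresses are A9 D4 B1 14 D9 09 B0 95.
Read back as big-endian, the last byte is least significant, giving 0xA9D4B114D909B095.
0xA9D4B114D909B095 = 12237600790571233429.

12237600790571233429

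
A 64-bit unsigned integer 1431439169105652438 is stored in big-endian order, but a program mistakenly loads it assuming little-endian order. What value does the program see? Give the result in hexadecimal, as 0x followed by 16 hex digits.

0xD66A1F18577EDD13

1431439169105652438 in 64-bit hexadecimal is 0x13DD7E57181F6AD6.
Stored big-endian, the bytes at ascending addresses are 13 DD 7E 57 18 1F 6A D6.
Read back as little-endian, the first byte is least significant, giving 0xD66A1F18577EDD13.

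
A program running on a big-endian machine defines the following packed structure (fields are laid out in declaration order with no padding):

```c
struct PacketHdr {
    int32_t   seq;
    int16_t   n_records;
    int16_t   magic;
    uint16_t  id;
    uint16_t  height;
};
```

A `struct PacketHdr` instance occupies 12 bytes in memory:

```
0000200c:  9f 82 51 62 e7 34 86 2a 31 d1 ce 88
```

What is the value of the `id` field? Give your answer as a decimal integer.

`id` follows `seq` (4 B), `n_records` (2 B), `magic` (2 B), so it starts at offset 4 + 2 + 2 = 8 and occupies 2 bytes.
Bytes at offsets 8..9: 31 D1.
Big-endian: lowest address holds the most-significant byte.
The bytes are already most-significant first: 0x31D1.
0x31D1 = 12753.

12753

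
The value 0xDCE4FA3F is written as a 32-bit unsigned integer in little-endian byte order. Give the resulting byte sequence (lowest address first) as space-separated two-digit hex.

3F FA E4 DC

Split into bytes (most-significant first): DC E4 FA 3F.
In little-endian order the low byte comes first in memory.
So at ascending addresses the bytes are 3F FA E4 DC.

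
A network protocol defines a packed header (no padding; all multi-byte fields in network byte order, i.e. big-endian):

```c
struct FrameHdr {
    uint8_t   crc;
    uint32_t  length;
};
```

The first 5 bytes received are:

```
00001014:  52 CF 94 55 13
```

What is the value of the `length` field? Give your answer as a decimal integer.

3482604819

`length` follows `crc` (1 byte), so it starts at byte offset 1 and occupies 4 bytes.
Bytes at offsets 1..4: CF 94 55 13.
In big-endian order the high byte comes first in memory.
The bytes are already most-significant first: 0xCF945513.
0xCF945513 = 3482604819.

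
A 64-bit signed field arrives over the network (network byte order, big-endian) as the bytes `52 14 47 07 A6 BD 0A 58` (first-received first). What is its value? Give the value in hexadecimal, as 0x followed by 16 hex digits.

Big-endian stores the most-significant byte at the lowest address.
The bytes are already most-significant first: 0x52144707A6BD0A58.

0x52144707A6BD0A58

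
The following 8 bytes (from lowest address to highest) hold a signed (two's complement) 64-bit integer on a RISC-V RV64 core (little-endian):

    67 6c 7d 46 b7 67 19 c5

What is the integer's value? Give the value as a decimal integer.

Little-endian: lowest address holds the least-significant byte.
Reassemble most-significant byte first: C5 19 67 B7 46 7D 6C 67 → 0xC51967B7467D6C67.
Top bit is set, so as a signed 64-bit value this is 0xC51967B7467D6C67 − 2^64 = -4244247136960680857.

-4244247136960680857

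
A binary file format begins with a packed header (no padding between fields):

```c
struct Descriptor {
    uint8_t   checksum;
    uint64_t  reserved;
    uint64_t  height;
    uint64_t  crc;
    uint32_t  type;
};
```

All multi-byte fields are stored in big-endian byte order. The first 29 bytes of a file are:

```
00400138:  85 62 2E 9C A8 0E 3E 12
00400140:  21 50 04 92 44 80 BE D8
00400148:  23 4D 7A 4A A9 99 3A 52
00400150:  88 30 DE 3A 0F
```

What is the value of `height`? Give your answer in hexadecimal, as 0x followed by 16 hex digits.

`height` follows `checksum` (1 B), `reserved` (8 B), so it starts at offset 1 + 8 = 9 and occupies 8 bytes.
Bytes at offsets 9..16: 50 04 92 44 80 BE D8 23.
Big-endian stores the most-significant byte at the lowest address.
The bytes are already most-significant first: 0x5004924480BED823.

0x5004924480BED823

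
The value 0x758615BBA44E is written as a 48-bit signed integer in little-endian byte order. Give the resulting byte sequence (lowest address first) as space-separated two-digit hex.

Split into bytes (most-significant first): 75 86 15 BB A4 4E.
In little-endian order the low byte comes first in memory.
So at ascending addresses the bytes are 4E A4 BB 15 86 75.

4E A4 BB 15 86 75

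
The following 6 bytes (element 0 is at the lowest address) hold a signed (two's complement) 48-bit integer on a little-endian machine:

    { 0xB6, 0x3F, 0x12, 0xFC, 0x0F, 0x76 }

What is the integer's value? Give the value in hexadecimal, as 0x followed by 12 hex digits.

Little-endian: lowest address holds the least-significant byte.
Reassemble most-significant byte first: 76 0F FC 12 3F B6 → 0x760FFC123FB6.

0x760FFC123FB6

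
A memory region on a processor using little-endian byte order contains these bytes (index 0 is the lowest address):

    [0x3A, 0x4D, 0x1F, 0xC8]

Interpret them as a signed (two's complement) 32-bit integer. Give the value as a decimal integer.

Little-endian: lowest address holds the least-significant byte.
Reassemble most-significant byte first: C8 1F 4D 3A → 0xC81F4D3A.
Top bit is set, so as a signed 32-bit value this is 0xC81F4D3A − 2^32 = -937472710.

-937472710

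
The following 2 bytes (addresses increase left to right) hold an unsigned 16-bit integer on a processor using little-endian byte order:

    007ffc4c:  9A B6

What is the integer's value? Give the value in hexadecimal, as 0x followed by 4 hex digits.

Little-endian stores the least-significant byte at the lowest address.
Reassemble most-significant byte first: B6 9A → 0xB69A.

0xB69A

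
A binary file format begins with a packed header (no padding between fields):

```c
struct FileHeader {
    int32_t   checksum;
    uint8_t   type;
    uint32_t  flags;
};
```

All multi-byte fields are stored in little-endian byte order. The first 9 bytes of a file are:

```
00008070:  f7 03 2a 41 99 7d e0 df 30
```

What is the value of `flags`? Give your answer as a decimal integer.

819978365

`flags` follows `checksum` (4 B), `type` (1 B), so it starts at offset 4 + 1 = 5 and occupies 4 bytes.
Bytes at offsets 5..8: 7D E0 DF 30.
Little-endian stores the least-significant byte at the lowest address.
Reassemble most-significant byte first: 30 DF E0 7D → 0x30DFE07D.
0x30DFE07D = 819978365.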